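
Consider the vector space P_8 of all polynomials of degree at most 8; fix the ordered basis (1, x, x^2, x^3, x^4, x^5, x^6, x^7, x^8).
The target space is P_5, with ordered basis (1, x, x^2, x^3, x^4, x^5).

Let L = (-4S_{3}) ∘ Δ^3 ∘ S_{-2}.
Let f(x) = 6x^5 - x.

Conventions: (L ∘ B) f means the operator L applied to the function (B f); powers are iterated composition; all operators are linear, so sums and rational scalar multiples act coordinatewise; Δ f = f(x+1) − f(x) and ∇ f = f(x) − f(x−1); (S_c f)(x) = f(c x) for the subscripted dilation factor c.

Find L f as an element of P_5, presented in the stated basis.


S_{-2} f = -192x^5 + 2x
Δ S_{-2} f = -960x^4 - 1920x^3 - 1920x^2 - 960x - 190
Δ Δ S_{-2} f = -3840x^3 - 11520x^2 - 13440x - 5760
Δ Δ Δ S_{-2} f = -11520x^2 - 34560x - 28800
S_{3} Δ^3 S_{-2} f = -103680x^2 - 103680x - 28800
(-4S_{3}) Δ^3 S_{-2} f = 414720x^2 + 414720x + 115200

g(x) = 414720x^2 + 414720x + 115200


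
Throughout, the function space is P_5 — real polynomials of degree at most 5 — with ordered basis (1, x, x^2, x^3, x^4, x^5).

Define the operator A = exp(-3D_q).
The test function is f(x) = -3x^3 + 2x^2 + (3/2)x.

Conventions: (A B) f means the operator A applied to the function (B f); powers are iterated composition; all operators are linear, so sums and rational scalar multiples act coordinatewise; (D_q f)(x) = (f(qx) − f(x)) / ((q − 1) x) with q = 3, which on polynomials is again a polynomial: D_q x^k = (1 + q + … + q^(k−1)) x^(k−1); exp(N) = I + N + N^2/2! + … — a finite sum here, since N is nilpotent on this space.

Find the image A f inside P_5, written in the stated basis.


the result is g(x) = -3x^3 + 119x^2 - (1449/2)x + 1467/2

order-1 term: 117x^2 - 24x - 9/2
order-2 term: -702x + 36
order-3 term: 702
the series for exp(-3D_q) f terminates at order 3
exp(-3D_q) f = -3x^3 + 119x^2 - (1449/2)x + 1467/2


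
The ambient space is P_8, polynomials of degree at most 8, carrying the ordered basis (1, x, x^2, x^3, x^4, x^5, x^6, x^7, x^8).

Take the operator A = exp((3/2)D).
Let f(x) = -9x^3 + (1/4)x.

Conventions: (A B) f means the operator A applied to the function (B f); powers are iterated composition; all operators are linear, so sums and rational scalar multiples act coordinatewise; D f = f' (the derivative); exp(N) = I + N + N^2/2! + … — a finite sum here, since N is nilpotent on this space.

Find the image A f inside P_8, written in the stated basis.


the image equals g(x) = -9x^3 - (81/2)x^2 - (121/2)x - 30

order-1 term: -(81/2)x^2 + 3/8
order-2 term: -(243/4)x
order-3 term: -243/8
the series for exp((3/2)D) f terminates at order 3
exp((3/2)D) f = -9x^3 - (81/2)x^2 - (121/2)x - 30


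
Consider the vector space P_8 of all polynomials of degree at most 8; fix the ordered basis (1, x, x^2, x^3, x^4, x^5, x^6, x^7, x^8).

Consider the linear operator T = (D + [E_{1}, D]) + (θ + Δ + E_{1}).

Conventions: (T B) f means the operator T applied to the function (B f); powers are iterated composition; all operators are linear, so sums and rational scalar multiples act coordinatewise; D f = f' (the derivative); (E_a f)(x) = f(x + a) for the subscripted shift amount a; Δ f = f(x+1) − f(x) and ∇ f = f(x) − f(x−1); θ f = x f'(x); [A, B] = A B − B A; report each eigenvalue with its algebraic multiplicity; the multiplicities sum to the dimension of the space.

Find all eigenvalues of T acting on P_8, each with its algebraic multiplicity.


image of 1: 1
image of x: 2x + 3
image of x^2: 3x^2 + 6x + 2
image of x^3: 4x^3 + 9x^2 + 6x + 2
image of x^4: 5x^4 + 12x^3 + 12x^2 + 8x + 2
image of x^5: 6x^5 + 15x^4 + 20x^3 + 20x^2 + 10x + 2
image of x^6: 7x^6 + 18x^5 + 30x^4 + 40x^3 + 30x^2 + 12x + 2
image of x^7: 8x^7 + 21x^6 + 42x^5 + 70x^4 + 70x^3 + 42x^2 + 14x + 2
image of x^8: 9x^8 + 24x^7 + 56x^6 + 112x^5 + 140x^4 + 112x^3 + 56x^2 + 16x + 2
the matrix is upper triangular; its diagonal is (1, 2, 3, 4, 5, 6, 7, 8, 9)
for a triangular matrix the eigenvalues are the diagonal entries, with algebraic multiplicity their repetition count

λ = 1 (multiplicity 1), λ = 2 (multiplicity 1), λ = 3 (multiplicity 1), λ = 4 (multiplicity 1), λ = 5 (multiplicity 1), λ = 6 (multiplicity 1), λ = 7 (multiplicity 1), λ = 8 (multiplicity 1), λ = 9 (multiplicity 1)


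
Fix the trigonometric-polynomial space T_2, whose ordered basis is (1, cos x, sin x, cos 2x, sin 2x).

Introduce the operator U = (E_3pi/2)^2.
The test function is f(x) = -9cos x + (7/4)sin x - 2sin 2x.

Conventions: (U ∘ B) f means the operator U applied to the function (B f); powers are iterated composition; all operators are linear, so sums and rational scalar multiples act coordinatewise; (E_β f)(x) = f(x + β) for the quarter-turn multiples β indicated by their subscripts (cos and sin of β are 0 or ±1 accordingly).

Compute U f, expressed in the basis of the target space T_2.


E_3pi/2 f = -(7/4)cos x - 9sin x + 2sin 2x
E_3pi/2 E_3pi/2 f = 9cos x - (7/4)sin x - 2sin 2x

the image equals g(x) = 9cos x - (7/4)sin x - 2sin 2x


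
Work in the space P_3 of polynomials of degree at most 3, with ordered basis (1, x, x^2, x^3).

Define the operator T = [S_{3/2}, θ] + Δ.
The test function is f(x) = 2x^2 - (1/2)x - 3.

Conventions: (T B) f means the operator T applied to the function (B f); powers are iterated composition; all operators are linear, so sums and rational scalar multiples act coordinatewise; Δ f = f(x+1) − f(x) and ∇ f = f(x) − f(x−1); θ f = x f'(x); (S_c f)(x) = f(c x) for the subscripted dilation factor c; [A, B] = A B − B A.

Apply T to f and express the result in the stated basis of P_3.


the image equals g(x) = 4x + 3/2

θ f = 4x^2 - (1/2)x
S_{3/2} θ f = 9x^2 - (3/4)x
S_{3/2} f = (9/2)x^2 - (3/4)x - 3
θ S_{3/2} f = 9x^2 - (3/4)x
[S_{3/2}, θ] f = 0
Δ f = 4x + 3/2
([S_{3/2}, θ] + Δ) f = 4x + 3/2


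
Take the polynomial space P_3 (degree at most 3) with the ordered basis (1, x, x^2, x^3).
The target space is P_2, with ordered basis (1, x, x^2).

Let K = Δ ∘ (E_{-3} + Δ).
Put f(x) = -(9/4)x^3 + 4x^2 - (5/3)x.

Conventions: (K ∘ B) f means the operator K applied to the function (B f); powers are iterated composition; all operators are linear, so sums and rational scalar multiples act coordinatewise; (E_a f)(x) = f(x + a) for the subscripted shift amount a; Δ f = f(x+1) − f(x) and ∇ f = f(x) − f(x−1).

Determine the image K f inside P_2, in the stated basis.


E_{-3} f = -(9/4)x^3 + (97/4)x^2 - (1037/12)x + 407/4
Δ f = -(27/4)x^2 + (5/4)x + 1/12
(E_{-3} + Δ) f = -(9/4)x^3 + (35/2)x^2 - (511/6)x + 611/6
Δ (E_{-3} + Δ) f = -(27/4)x^2 + (113/4)x - 839/12

the result is g(x) = -(27/4)x^2 + (113/4)x - 839/12


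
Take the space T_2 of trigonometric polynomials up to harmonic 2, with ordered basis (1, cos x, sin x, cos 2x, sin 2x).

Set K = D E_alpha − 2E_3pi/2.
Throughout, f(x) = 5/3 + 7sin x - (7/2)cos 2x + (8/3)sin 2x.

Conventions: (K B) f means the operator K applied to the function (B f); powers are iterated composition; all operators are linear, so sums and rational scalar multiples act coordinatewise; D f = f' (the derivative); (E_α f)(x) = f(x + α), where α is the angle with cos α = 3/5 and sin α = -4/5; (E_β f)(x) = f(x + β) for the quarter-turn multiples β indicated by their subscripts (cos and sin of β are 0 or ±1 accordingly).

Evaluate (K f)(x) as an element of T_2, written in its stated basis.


the result is g(x) = -10/3 + (91/5)cos x + (28/5)sin x - (1141/75)cos 2x + (637/75)sin 2x

E_alpha f = 5/3 - (28/5)cos x + (21/5)sin x - (79/50)cos 2x - (308/75)sin 2x
D E_alpha f = (21/5)cos x + (28/5)sin x - (616/75)cos 2x + (79/25)sin 2x
E_3pi/2 f = 5/3 - 7cos x + (7/2)cos 2x - (8/3)sin 2x
(-2E_3pi/2) f = -10/3 + 14cos x - 7cos 2x + (16/3)sin 2x
(D E_alpha − 2E_3pi/2) f = -10/3 + (91/5)cos x + (28/5)sin x - (1141/75)cos 2x + (637/75)sin 2x


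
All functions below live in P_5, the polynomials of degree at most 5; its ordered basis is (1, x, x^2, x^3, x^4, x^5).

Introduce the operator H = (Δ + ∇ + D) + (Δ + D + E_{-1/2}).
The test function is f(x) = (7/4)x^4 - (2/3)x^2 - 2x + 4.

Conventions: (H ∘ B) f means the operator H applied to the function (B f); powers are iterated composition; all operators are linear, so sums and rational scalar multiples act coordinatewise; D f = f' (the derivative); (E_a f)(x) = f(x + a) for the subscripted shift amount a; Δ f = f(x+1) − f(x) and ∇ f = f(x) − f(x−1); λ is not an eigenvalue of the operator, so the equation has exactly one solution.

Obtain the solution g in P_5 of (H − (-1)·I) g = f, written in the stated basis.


the result is g(x) = (7/8)x^4 - (63/8)x^3 + (1189/24)x^2 - (13709/64)x + 89059/192

write g with unknown coordinates in the stated basis and equate coefficients in (H − (-1)·I) g = f
solving from the highest basis element down gives g = (7/8)x^4 - (63/8)x^3 + (1189/24)x^2 - (13709/64)x + 89059/192
check: H g = (7/8)x^4 + (63/8)x^3 - (1205/24)x^2 + (13581/64)x - 88291/192
so H g − (-1)·g = (7/4)x^4 - (2/3)x^2 - 2x + 4 = f ✓


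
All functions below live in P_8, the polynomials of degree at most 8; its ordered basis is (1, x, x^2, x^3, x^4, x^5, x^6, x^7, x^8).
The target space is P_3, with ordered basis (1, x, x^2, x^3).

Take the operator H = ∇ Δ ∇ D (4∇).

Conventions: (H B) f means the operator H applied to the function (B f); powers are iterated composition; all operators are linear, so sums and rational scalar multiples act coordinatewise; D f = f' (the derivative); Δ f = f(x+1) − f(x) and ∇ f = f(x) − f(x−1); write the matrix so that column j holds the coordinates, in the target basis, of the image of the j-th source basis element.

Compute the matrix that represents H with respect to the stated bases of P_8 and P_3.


the matrix is [[0, 0, 0, 0, 0, 480, -2880, 13440, -53760]; [0, 0, 0, 0, 0, 0, 2880, -20160, 107520]; [0, 0, 0, 0, 0, 0, 0, 10080, -80640]; [0, 0, 0, 0, 0, 0, 0, 0, 26880]] (rows listed top to bottom)

image of 1: 0
image of x: 0
image of x^2: 0
image of x^3: 0
image of x^4: 0
image of x^5: 480
image of x^6: 2880x - 2880
image of x^7: 10080x^2 - 20160x + 13440
image of x^8: 26880x^3 - 80640x^2 + 107520x - 53760
each image's coordinates form column j of the matrix


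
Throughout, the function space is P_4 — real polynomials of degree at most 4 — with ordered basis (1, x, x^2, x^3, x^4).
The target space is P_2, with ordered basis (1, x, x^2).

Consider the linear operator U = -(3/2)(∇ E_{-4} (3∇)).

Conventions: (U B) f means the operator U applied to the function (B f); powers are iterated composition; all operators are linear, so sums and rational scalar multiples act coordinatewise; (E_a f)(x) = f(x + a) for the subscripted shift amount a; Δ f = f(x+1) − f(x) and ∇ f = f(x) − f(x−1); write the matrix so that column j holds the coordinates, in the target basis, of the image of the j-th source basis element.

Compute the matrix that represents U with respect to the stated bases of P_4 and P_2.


the matrix is [[0, 0, -9, 135, -1359]; [0, 0, 0, -27, 540]; [0, 0, 0, 0, -54]] (rows listed top to bottom)

image of 1: 0
image of x: 0
image of x^2: -9
image of x^3: -27x + 135
image of x^4: -54x^2 + 540x - 1359
each image's coordinates form column j of the matrix


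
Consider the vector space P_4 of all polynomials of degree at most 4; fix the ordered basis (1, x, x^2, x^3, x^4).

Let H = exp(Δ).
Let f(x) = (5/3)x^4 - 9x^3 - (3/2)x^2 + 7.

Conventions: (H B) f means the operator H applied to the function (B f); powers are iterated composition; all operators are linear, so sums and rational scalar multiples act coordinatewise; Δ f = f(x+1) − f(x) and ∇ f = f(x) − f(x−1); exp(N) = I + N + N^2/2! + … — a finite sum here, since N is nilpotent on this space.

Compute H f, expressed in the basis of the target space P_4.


the result is g(x) = (5/3)x^4 - (7/3)x^3 - (17/2)x^2 - (71/3)x - 16

order-1 term: (20/3)x^3 - 17x^2 - (70/3)x - 53/6
order-2 term: 10x^2 - 7x - 101/6
order-3 term: (20/3)x + 1
order-4 term: 5/3
the series for exp(Δ) f terminates at order 4
exp(Δ) f = (5/3)x^4 - (7/3)x^3 - (17/2)x^2 - (71/3)x - 16


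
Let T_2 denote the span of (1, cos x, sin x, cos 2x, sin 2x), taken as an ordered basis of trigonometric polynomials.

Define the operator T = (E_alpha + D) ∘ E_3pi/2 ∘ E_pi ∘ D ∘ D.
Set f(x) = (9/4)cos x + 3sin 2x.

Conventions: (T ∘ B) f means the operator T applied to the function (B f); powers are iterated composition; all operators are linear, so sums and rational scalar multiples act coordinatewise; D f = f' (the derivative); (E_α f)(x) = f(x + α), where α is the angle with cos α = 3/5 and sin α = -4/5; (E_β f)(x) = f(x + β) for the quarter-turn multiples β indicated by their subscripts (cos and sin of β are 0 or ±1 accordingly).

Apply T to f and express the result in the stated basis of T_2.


g(x) = (9/20)cos x + (27/20)sin x + (312/25)cos 2x - (84/25)sin 2x

D f = -(9/4)sin x + 6cos 2x
D D f = -(9/4)cos x - 12sin 2x
E_pi D D f = (9/4)cos x - 12sin 2x
E_3pi/2 (E_pi ∘ D) D f = (9/4)sin x + 12sin 2x
E_alpha (E_3pi/2 ∘ E_pi ∘ D) D f = -(9/5)cos x + (27/20)sin x - (288/25)cos 2x - (84/25)sin 2x
D (E_3pi/2 ∘ E_pi ∘ D) D f = (9/4)cos x + 24cos 2x
(E_alpha + D) (E_3pi/2 ∘ E_pi ∘ D) D f = (9/20)cos x + (27/20)sin x + (312/25)cos 2x - (84/25)sin 2x


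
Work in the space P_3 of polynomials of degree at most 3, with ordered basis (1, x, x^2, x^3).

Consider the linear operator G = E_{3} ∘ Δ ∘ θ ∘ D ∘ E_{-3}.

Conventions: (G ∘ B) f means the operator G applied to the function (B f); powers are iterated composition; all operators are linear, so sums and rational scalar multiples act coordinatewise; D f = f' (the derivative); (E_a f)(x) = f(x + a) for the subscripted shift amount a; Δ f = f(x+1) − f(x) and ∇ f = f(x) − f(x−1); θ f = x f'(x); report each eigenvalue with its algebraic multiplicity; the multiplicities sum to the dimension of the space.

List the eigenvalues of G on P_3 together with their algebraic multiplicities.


image of 1: 0
image of x: 0
image of x^2: 2
image of x^3: 12x + 24
the matrix is upper triangular; its diagonal is (0, 0, 0, 0)
for a triangular matrix the eigenvalues are the diagonal entries, with algebraic multiplicity their repetition count

λ = 0 (multiplicity 4)


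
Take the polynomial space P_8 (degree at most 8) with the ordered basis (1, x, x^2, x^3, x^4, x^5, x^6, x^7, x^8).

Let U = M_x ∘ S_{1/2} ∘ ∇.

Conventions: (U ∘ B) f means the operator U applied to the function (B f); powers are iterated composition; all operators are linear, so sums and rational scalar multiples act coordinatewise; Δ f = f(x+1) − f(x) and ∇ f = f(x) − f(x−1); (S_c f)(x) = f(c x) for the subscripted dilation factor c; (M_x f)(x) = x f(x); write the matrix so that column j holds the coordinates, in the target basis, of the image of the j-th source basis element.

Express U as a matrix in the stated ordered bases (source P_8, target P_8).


image of 1: 0
image of x: x
image of x^2: x^2 - x
image of x^3: (3/4)x^3 - (3/2)x^2 + x
image of x^4: (1/2)x^4 - (3/2)x^3 + 2x^2 - x
image of x^5: (5/16)x^5 - (5/4)x^4 + (5/2)x^3 - (5/2)x^2 + x
image of x^6: (3/16)x^6 - (15/16)x^5 + (5/2)x^4 - (15/4)x^3 + 3x^2 - x
image of x^7: (7/64)x^7 - (21/32)x^6 + (35/16)x^5 - (35/8)x^4 + (21/4)x^3 - (7/2)x^2 + x
image of x^8: (1/16)x^8 - (7/16)x^7 + (7/4)x^6 - (35/8)x^5 + 7x^4 - 7x^3 + 4x^2 - x
each image's coordinates form column j of the matrix

the matrix is [[0, 0, 0, 0, 0, 0, 0, 0, 0]; [0, 1, -1, 1, -1, 1, -1, 1, -1]; [0, 0, 1, -3/2, 2, -5/2, 3, -7/2, 4]; [0, 0, 0, 3/4, -3/2, 5/2, -15/4, 21/4, -7]; [0, 0, 0, 0, 1/2, -5/4, 5/2, -35/8, 7]; [0, 0, 0, 0, 0, 5/16, -15/16, 35/16, -35/8]; [0, 0, 0, 0, 0, 0, 3/16, -21/32, 7/4]; [0, 0, 0, 0, 0, 0, 0, 7/64, -7/16]; [0, 0, 0, 0, 0, 0, 0, 0, 1/16]] (rows listed top to bottom)


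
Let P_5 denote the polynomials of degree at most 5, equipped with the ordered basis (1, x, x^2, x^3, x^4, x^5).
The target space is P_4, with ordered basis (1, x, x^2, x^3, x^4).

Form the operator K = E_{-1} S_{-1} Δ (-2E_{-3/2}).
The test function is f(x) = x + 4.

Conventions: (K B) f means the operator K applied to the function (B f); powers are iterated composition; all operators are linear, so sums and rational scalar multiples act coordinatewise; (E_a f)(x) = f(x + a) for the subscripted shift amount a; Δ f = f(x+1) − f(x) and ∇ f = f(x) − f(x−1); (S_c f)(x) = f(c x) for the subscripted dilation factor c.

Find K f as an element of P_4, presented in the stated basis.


E_{-3/2} f = x + 5/2
(-2E_{-3/2}) f = -2x - 5
Δ (-2E_{-3/2}) f = -2
S_{-1} Δ (-2E_{-3/2}) f = -2
E_{-1} (S_{-1} Δ) (-2E_{-3/2}) f = -2

the result is g(x) = -2


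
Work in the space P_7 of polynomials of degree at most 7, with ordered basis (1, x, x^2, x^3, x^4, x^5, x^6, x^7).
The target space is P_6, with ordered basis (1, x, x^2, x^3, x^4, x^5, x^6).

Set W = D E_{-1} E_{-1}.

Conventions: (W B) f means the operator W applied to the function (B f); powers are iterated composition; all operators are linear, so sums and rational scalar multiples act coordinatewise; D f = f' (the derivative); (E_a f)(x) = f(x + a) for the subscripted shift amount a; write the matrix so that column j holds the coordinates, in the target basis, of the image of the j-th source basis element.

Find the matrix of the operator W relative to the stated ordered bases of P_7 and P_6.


image of 1: 0
image of x: 1
image of x^2: 2x - 4
image of x^3: 3x^2 - 12x + 12
image of x^4: 4x^3 - 24x^2 + 48x - 32
image of x^5: 5x^4 - 40x^3 + 120x^2 - 160x + 80
image of x^6: 6x^5 - 60x^4 + 240x^3 - 480x^2 + 480x - 192
image of x^7: 7x^6 - 84x^5 + 420x^4 - 1120x^3 + 1680x^2 - 1344x + 448
each image's coordinates form column j of the matrix

the matrix is [[0, 1, -4, 12, -32, 80, -192, 448]; [0, 0, 2, -12, 48, -160, 480, -1344]; [0, 0, 0, 3, -24, 120, -480, 1680]; [0, 0, 0, 0, 4, -40, 240, -1120]; [0, 0, 0, 0, 0, 5, -60, 420]; [0, 0, 0, 0, 0, 0, 6, -84]; [0, 0, 0, 0, 0, 0, 0, 7]] (rows listed top to bottom)


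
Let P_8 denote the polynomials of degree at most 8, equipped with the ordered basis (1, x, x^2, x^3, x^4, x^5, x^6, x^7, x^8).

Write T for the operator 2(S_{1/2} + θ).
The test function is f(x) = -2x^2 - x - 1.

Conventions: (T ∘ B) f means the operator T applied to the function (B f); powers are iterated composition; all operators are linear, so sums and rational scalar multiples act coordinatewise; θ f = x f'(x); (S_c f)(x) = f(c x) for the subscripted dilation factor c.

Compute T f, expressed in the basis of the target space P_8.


S_{1/2} f = -(1/2)x^2 - (1/2)x - 1
θ f = -4x^2 - x
(S_{1/2} + θ) f = -(9/2)x^2 - (3/2)x - 1
(2(S_{1/2} + θ)) f = -9x^2 - 3x - 2

the image equals g(x) = -9x^2 - 3x - 2


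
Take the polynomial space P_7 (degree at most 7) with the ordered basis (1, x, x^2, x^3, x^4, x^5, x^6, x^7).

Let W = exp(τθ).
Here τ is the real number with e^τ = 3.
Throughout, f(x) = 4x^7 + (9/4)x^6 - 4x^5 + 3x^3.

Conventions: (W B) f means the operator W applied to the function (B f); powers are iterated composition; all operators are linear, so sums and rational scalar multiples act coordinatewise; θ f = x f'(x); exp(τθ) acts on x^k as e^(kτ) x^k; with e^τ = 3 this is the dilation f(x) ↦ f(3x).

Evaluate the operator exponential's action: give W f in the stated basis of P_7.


exp(τθ) x^k = e^(kτ) x^k; with e^τ = 3 this sends x^k to 3^k x^k
x^3 ↦ 27 x^3
x^5 ↦ 243 x^5
x^6 ↦ 729 x^6
x^7 ↦ 2187 x^7
applying this coordinatewise to f: exp(τθ) f = 8748x^7 + (6561/4)x^6 - 972x^5 + 81x^3

the result is g(x) = 8748x^7 + (6561/4)x^6 - 972x^5 + 81x^3


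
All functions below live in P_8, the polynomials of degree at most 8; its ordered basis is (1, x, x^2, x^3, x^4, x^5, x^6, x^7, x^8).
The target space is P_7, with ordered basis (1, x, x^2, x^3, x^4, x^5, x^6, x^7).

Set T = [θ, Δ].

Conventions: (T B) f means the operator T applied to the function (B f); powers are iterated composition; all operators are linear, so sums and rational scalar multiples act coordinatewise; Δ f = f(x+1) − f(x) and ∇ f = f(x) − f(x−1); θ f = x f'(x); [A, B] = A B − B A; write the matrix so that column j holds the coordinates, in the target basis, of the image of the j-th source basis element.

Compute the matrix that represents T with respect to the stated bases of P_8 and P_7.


image of 1: 0
image of x: -1
image of x^2: -2x - 2
image of x^3: -3x^2 - 6x - 3
image of x^4: -4x^3 - 12x^2 - 12x - 4
image of x^5: -5x^4 - 20x^3 - 30x^2 - 20x - 5
image of x^6: -6x^5 - 30x^4 - 60x^3 - 60x^2 - 30x - 6
image of x^7: -7x^6 - 42x^5 - 105x^4 - 140x^3 - 105x^2 - 42x - 7
image of x^8: -8x^7 - 56x^6 - 168x^5 - 280x^4 - 280x^3 - 168x^2 - 56x - 8
each image's coordinates form column j of the matrix

the matrix is [[0, -1, -2, -3, -4, -5, -6, -7, -8]; [0, 0, -2, -6, -12, -20, -30, -42, -56]; [0, 0, 0, -3, -12, -30, -60, -105, -168]; [0, 0, 0, 0, -4, -20, -60, -140, -280]; [0, 0, 0, 0, 0, -5, -30, -105, -280]; [0, 0, 0, 0, 0, 0, -6, -42, -168]; [0, 0, 0, 0, 0, 0, 0, -7, -56]; [0, 0, 0, 0, 0, 0, 0, 0, -8]] (rows listed top to bottom)


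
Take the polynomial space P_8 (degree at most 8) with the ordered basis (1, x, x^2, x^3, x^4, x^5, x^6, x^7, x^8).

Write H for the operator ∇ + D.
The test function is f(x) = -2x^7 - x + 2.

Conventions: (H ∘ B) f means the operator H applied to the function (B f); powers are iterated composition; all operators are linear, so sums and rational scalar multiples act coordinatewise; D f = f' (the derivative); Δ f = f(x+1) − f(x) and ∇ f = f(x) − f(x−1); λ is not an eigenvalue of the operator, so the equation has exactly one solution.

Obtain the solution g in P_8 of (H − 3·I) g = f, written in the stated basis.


write g with unknown coordinates in the stated basis and equate coefficients in (H − 3·I) g = f
solving from the highest basis element down gives g = (2/3)x^7 + (28/9)x^6 + (70/9)x^5 + (490/27)x^4 + (2870/81)x^3 + (4018/81)x^2 + (11407/243)x + 15770/729
check: H g = (28/3)x^6 + (70/3)x^5 + (490/9)x^4 + (2870/27)x^3 + (4018/27)x^2 + (11326/81)x + 16256/243
so H g − 3·g = -2x^7 - x + 2 = f ✓

the result is g(x) = (2/3)x^7 + (28/9)x^6 + (70/9)x^5 + (490/27)x^4 + (2870/81)x^3 + (4018/81)x^2 + (11407/243)x + 15770/729


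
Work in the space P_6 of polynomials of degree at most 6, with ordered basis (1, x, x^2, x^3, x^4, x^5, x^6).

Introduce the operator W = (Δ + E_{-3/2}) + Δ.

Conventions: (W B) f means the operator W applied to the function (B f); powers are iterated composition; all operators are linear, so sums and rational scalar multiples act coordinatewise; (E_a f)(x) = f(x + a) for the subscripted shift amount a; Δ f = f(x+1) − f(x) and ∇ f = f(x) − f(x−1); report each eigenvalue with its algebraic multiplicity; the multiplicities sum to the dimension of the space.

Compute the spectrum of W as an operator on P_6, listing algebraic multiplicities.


image of 1: 1
image of x: x + 1/2
image of x^2: x^2 + x + 17/4
image of x^3: x^3 + (3/2)x^2 + (51/4)x - 11/8
image of x^4: x^4 + 2x^3 + (51/2)x^2 - (11/2)x + 113/16
image of x^5: x^5 + (5/2)x^4 + (85/2)x^3 - (55/4)x^2 + (565/16)x - 179/32
image of x^6: x^6 + 3x^5 + (255/4)x^4 - (55/2)x^3 + (1695/16)x^2 - (537/16)x + 857/64
the matrix is upper triangular; its diagonal is (1, 1, 1, 1, 1, 1, 1)
for a triangular matrix the eigenvalues are the diagonal entries, with algebraic multiplicity their repetition count

λ = 1 (multiplicity 7)


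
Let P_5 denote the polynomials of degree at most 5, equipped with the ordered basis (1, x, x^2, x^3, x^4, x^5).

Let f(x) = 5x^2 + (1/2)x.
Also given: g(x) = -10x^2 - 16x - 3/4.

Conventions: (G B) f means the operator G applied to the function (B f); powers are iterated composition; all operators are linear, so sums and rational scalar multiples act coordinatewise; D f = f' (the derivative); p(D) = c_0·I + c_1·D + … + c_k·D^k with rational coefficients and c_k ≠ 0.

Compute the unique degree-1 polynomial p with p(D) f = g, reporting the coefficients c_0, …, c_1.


D^0 f = 5x^2 + (1/2)x
D^1 f = 10x + 1/2
matching coefficients of g against c_0 f + c_1 Df + … from the top degree down determines the c_i
solution: c_0 = -2, c_1 = -3/2

c_0 = -2, c_1 = -3/2


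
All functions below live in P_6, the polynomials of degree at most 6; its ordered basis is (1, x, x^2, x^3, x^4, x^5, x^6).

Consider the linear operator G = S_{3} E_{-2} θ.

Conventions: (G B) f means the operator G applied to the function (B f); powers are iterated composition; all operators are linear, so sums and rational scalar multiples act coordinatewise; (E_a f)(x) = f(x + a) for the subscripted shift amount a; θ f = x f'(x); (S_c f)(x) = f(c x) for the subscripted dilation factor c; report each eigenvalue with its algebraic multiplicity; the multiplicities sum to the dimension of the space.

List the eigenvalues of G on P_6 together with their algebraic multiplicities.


image of 1: 0
image of x: 3x - 2
image of x^2: 18x^2 - 24x + 8
image of x^3: 81x^3 - 162x^2 + 108x - 24
image of x^4: 324x^4 - 864x^3 + 864x^2 - 384x + 64
image of x^5: 1215x^5 - 4050x^4 + 5400x^3 - 3600x^2 + 1200x - 160
image of x^6: 4374x^6 - 17496x^5 + 29160x^4 - 25920x^3 + 12960x^2 - 3456x + 384
the matrix is upper triangular; its diagonal is (0, 3, 18, 81, 324, 1215, 4374)
for a triangular matrix the eigenvalues are the diagonal entries, with algebraic multiplicity their repetition count

λ = 0 (multiplicity 1), λ = 3 (multiplicity 1), λ = 18 (multiplicity 1), λ = 81 (multiplicity 1), λ = 324 (multiplicity 1), λ = 1215 (multiplicity 1), λ = 4374 (multiplicity 1)


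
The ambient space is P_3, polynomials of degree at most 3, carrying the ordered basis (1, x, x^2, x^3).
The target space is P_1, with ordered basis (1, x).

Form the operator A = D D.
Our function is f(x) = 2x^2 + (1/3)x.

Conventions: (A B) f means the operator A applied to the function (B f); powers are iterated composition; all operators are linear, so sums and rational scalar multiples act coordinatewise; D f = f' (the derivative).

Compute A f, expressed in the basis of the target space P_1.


the image equals g(x) = 4

D f = 4x + 1/3
D D f = 4


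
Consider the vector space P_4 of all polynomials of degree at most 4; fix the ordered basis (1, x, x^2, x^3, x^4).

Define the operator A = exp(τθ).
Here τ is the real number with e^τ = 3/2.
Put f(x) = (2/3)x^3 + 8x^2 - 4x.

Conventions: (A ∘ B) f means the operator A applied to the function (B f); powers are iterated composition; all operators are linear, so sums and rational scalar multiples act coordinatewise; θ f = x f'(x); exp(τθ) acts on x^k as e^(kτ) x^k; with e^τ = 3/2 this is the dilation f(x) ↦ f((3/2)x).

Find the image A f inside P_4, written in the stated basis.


exp(τθ) x^k = e^(kτ) x^k; with e^τ = 3/2 this sends x^k to (3/2)^k x^k
x ↦ 3/2 x
x^2 ↦ 9/4 x^2
x^3 ↦ 27/8 x^3
applying this coordinatewise to f: exp(τθ) f = (9/4)x^3 + 18x^2 - 6x

the image equals g(x) = (9/4)x^3 + 18x^2 - 6x


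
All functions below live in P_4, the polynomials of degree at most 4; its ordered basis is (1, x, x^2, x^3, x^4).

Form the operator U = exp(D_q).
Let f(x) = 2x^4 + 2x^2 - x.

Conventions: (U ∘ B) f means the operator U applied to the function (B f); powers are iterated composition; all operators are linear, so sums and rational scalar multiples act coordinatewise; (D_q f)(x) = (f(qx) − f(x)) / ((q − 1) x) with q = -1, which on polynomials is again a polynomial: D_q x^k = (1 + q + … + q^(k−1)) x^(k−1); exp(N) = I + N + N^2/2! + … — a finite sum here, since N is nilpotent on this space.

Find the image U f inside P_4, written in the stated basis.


order-1 term: -1
the series for exp(D_q) f terminates at order 1
exp(D_q) f = 2x^4 + 2x^2 - x - 1

g(x) = 2x^4 + 2x^2 - x - 1


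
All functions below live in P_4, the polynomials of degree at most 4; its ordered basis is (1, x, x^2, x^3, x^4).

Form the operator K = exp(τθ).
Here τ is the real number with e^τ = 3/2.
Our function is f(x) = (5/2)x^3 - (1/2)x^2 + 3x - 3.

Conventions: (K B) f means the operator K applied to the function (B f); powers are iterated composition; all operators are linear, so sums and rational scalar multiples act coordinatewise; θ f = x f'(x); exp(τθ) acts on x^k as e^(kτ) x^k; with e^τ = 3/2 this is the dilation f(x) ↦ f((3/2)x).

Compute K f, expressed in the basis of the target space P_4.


exp(τθ) x^k = e^(kτ) x^k; with e^τ = 3/2 this sends x^k to (3/2)^k x^k
x ↦ 3/2 x
x^2 ↦ 9/4 x^2
x^3 ↦ 27/8 x^3
applying this coordinatewise to f: exp(τθ) f = (135/16)x^3 - (9/8)x^2 + (9/2)x - 3

g(x) = (135/16)x^3 - (9/8)x^2 + (9/2)x - 3


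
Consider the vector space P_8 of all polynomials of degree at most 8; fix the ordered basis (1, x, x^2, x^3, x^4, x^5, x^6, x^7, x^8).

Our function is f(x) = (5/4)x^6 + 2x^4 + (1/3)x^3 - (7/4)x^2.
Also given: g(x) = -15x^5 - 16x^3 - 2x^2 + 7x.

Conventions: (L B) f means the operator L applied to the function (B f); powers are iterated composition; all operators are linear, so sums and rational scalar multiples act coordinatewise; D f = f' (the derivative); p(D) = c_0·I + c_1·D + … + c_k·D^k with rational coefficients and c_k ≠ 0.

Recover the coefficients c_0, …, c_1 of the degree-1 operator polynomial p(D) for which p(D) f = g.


D^0 f = (5/4)x^6 + 2x^4 + (1/3)x^3 - (7/4)x^2
D^1 f = (15/2)x^5 + 8x^3 + x^2 - (7/2)x
matching coefficients of g against c_0 f + c_1 Df + … from the top degree down determines the c_i
solution: c_0 = 0, c_1 = -2

c_0 = 0, c_1 = -2


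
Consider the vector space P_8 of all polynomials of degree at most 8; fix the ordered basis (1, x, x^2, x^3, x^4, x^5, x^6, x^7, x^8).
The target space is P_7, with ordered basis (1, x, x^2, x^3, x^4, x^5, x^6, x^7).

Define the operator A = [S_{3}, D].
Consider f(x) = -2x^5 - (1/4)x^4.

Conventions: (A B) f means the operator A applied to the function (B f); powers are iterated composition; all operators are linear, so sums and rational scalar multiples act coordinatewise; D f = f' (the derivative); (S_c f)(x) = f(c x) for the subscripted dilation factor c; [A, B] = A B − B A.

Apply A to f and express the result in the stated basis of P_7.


the image equals g(x) = 1620x^4 + 54x^3

D f = -10x^4 - x^3
S_{3} D f = -810x^4 - 27x^3
S_{3} f = -486x^5 - (81/4)x^4
D S_{3} f = -2430x^4 - 81x^3
[S_{3}, D] f = 1620x^4 + 54x^3


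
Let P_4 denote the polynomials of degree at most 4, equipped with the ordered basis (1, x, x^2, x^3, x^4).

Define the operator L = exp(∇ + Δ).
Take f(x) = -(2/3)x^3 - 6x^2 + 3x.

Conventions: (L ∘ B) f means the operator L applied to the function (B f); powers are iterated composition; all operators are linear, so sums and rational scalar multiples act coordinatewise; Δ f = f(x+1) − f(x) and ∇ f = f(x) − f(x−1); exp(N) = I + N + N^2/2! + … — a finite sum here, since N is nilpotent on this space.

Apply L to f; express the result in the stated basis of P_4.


the result is g(x) = -(2/3)x^3 - 10x^2 - 29x - 74/3

order-1 term: -4x^2 - 24x + 14/3
order-2 term: -8x - 24
order-3 term: -16/3
the series for exp(∇ + Δ) f terminates at order 3
exp(∇ + Δ) f = -(2/3)x^3 - 10x^2 - 29x - 74/3


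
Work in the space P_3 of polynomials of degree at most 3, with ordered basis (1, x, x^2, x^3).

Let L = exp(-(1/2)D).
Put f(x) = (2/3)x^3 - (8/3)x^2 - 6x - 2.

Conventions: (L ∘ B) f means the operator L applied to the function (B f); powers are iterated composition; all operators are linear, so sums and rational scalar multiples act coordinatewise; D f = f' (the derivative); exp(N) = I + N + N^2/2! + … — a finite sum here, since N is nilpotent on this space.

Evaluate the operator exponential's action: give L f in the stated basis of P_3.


g(x) = (2/3)x^3 - (11/3)x^2 - (17/6)x + 1/4

order-1 term: -x^2 + (8/3)x + 3
order-2 term: (1/2)x - 2/3
order-3 term: -1/12
the series for exp(-(1/2)D) f terminates at order 3
exp(-(1/2)D) f = (2/3)x^3 - (11/3)x^2 - (17/6)x + 1/4


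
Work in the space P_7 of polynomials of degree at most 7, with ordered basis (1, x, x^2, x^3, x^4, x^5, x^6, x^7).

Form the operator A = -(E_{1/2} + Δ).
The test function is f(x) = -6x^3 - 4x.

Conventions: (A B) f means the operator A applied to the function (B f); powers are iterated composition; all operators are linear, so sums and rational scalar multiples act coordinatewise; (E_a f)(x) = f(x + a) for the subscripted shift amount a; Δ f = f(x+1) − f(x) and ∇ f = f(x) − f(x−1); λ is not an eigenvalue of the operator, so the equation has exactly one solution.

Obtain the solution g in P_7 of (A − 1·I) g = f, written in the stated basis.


write g with unknown coordinates in the stated basis and equate coefficients in (A − 1·I) g = f
solving from the highest basis element down gives g = 3x^3 - (27/4)x^2 + (13/2)x - 75/32
check: A g = -3x^3 - (27/4)x^2 + (5/2)x - 75/32
so A g − 1·g = -6x^3 - 4x = f ✓

the result is g(x) = 3x^3 - (27/4)x^2 + (13/2)x - 75/32


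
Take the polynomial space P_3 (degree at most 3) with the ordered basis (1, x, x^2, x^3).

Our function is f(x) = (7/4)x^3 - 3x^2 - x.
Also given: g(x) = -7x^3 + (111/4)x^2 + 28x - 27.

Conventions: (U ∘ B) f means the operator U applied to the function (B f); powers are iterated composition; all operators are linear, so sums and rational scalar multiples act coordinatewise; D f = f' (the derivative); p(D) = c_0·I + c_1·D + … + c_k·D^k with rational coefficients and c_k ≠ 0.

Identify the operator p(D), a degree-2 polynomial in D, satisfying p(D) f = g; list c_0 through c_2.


c_0 = -4, c_1 = 3, c_2 = 4

D^0 f = (7/4)x^3 - 3x^2 - x
D^1 f = (21/4)x^2 - 6x - 1
D^2 f = (21/2)x - 6
matching coefficients of g against c_0 f + c_1 Df + … from the top degree down determines the c_i
solution: c_0 = -4, c_1 = 3, c_2 = 4


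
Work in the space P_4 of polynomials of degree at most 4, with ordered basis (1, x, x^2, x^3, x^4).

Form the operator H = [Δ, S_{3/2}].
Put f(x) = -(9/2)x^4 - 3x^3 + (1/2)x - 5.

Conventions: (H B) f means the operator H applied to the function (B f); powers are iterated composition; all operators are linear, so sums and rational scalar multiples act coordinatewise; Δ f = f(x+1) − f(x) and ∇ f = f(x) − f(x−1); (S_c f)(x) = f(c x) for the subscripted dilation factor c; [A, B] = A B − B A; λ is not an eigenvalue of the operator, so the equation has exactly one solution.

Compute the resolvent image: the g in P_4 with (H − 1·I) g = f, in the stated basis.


write g with unknown coordinates in the stated basis and equate coefficients in (H − 1·I) g = f
solving from the highest basis element down gives g = (9/2)x^4 + (267/8)x^3 + (12069/64)x^2 + (68381/128)x + 77489/128
check: H g = (243/8)x^3 + (12069/64)x^2 + (68445/128)x + 76849/128
so H g − 1·g = -(9/2)x^4 - 3x^3 + (1/2)x - 5 = f ✓

the image equals g(x) = (9/2)x^4 + (267/8)x^3 + (12069/64)x^2 + (68381/128)x + 77489/128


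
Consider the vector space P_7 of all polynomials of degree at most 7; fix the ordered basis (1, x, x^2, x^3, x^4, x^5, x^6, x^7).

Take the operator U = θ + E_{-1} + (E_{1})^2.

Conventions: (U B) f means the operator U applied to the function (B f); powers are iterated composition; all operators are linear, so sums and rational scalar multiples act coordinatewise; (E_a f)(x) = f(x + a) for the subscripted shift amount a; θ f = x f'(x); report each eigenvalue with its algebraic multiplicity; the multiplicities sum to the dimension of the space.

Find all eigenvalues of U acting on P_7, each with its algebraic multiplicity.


λ = 2 (multiplicity 1), λ = 3 (multiplicity 1), λ = 4 (multiplicity 1), λ = 5 (multiplicity 1), λ = 6 (multiplicity 1), λ = 7 (multiplicity 1), λ = 8 (multiplicity 1), λ = 9 (multiplicity 1)

image of 1: 2
image of x: 3x + 1
image of x^2: 4x^2 + 2x + 5
image of x^3: 5x^3 + 3x^2 + 15x + 7
image of x^4: 6x^4 + 4x^3 + 30x^2 + 28x + 17
image of x^5: 7x^5 + 5x^4 + 50x^3 + 70x^2 + 85x + 31
image of x^6: 8x^6 + 6x^5 + 75x^4 + 140x^3 + 255x^2 + 186x + 65
image of x^7: 9x^7 + 7x^6 + 105x^5 + 245x^4 + 595x^3 + 651x^2 + 455x + 127
the matrix is upper triangular; its diagonal is (2, 3, 4, 5, 6, 7, 8, 9)
for a triangular matrix the eigenvalues are the diagonal entries, with algebraic multiplicity their repetition count


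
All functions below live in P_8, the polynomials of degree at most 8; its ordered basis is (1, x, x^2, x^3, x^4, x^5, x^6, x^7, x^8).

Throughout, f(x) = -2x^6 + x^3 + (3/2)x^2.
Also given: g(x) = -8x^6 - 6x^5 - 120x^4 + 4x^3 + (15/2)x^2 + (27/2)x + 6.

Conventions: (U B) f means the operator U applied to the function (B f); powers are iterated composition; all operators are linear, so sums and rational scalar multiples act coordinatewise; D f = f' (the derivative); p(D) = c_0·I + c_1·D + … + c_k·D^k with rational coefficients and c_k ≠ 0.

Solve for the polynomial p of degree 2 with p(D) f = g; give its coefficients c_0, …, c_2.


c_0 = 4, c_1 = 1/2, c_2 = 2

D^0 f = -2x^6 + x^3 + (3/2)x^2
D^1 f = -12x^5 + 3x^2 + 3x
D^2 f = -60x^4 + 6x + 3
matching coefficients of g against c_0 f + c_1 Df + … from the top degree down determines the c_i
solution: c_0 = 4, c_1 = 1/2, c_2 = 2


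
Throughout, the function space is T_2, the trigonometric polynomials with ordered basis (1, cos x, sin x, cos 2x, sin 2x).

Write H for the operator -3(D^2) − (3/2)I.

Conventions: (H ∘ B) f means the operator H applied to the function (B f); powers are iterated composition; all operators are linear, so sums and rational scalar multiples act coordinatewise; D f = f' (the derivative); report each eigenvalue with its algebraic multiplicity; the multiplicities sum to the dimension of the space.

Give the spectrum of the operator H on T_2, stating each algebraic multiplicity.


image of 1: -3/2
image of cos x: (3/2)cos x
image of sin x: (3/2)sin x
image of cos 2x: (21/2)cos 2x
image of sin 2x: (21/2)sin 2x
the matrix is diagonal; its diagonal is (-3/2, 3/2, 3/2, 21/2, 21/2)
for a triangular matrix the eigenvalues are the diagonal entries, with algebraic multiplicity their repetition count

λ = -3/2 (multiplicity 1), λ = 3/2 (multiplicity 2), λ = 21/2 (multiplicity 2)


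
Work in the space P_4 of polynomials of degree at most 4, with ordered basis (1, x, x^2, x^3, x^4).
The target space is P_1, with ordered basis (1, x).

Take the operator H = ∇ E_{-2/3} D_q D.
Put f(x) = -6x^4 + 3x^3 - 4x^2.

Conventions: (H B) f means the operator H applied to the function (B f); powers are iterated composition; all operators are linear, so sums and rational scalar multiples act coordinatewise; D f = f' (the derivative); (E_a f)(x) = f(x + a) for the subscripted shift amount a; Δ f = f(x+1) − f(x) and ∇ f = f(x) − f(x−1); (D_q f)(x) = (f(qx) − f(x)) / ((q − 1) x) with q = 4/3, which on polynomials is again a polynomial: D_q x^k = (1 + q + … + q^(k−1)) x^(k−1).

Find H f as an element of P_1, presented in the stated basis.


D f = -24x^3 + 9x^2 - 8x
D_q D f = -(296/3)x^2 + 21x - 8
E_{-2/3} D_q D f = -(296/3)x^2 + (1373/9)x - 1778/27
∇ (E_{-2/3} D_q) D f = -(592/3)x + 2261/9

the result is g(x) = -(592/3)x + 2261/9


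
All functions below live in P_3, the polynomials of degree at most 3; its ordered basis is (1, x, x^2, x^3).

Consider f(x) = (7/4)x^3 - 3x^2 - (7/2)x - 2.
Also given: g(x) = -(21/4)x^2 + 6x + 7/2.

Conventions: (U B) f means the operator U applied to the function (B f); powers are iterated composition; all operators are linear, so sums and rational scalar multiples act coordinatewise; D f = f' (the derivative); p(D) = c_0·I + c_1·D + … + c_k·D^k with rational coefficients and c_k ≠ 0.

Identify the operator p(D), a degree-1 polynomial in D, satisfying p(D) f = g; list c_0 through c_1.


c_0 = 0, c_1 = -1

D^0 f = (7/4)x^3 - 3x^2 - (7/2)x - 2
D^1 f = (21/4)x^2 - 6x - 7/2
matching coefficients of g against c_0 f + c_1 Df + … from the top degree down determines the c_i
solution: c_0 = 0, c_1 = -1


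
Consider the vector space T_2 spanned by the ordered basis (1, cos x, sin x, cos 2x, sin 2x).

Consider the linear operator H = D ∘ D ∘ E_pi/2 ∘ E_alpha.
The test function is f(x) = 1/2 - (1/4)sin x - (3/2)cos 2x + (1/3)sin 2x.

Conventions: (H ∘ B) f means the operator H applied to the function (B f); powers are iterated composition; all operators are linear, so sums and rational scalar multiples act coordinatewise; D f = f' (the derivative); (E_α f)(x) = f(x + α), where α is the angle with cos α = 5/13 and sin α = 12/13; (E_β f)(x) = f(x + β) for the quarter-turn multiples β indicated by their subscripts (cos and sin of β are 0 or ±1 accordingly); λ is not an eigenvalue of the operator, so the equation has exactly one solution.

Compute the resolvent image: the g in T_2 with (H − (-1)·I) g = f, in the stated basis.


write g with unknown coordinates in the stated basis and equate coefficients in (H − (-1)·I) g = f
solving from the highest basis element down gives g = 1/2 - (1/40)cos x - (1/8)sin x + (601/3842)cos 2x - (2467/5763)sin 2x
check: H g = (1/40)cos x - (1/8)sin x - (3182/1921)cos 2x + (4388/5763)sin 2x
so H g − (-1)·g = 1/2 - (1/4)sin x - (3/2)cos 2x + (1/3)sin 2x = f ✓

g(x) = 1/2 - (1/40)cos x - (1/8)sin x + (601/3842)cos 2x - (2467/5763)sin 2x
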